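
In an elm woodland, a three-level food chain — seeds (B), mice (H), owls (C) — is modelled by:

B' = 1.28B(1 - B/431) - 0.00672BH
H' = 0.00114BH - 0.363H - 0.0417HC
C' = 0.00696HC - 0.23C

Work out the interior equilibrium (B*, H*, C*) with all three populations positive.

From dC/dt = 0: 0.00696H* = 0.23, so H* = 33.
From dB/dt = 0: 1.28(1 - B*/431) = 0.00672·33, giving B* = 431·(1 - 0.173) = 356.
From dH/dt = 0: 0.00114·356 - 0.363 = 0.0417C*, so C* = 0.0431/0.0417 = 1.03.

B* ≈ 356, H* ≈ 33, C* ≈ 1.03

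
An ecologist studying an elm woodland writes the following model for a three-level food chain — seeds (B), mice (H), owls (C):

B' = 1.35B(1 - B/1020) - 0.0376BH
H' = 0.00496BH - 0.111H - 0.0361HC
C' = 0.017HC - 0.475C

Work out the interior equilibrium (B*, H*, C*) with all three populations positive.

From dC/dt = 0: 0.017H* = 0.475, so H* = 27.9.
From dB/dt = 0: 1.35(1 - B*/1020) = 0.0376·27.9, giving B* = 1020·(1 - 0.778) = 226.
From dH/dt = 0: 0.00496·226 - 0.111 = 0.0361C*, so C* = 1.01/0.0361 = 28.

B* ≈ 226, H* ≈ 27.9, C* ≈ 28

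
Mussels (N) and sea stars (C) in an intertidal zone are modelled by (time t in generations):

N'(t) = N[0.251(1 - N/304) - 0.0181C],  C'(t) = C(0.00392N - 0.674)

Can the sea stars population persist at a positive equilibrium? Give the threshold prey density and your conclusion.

The predator equation gives dC/dt > 0 only when N > 0.674/0.00392 = 172.
Without the predator, N → K = 304. Since 304 > 172, the predator can invade and persist.

Threshold N = 172; K > 172, so yes, the predator persists.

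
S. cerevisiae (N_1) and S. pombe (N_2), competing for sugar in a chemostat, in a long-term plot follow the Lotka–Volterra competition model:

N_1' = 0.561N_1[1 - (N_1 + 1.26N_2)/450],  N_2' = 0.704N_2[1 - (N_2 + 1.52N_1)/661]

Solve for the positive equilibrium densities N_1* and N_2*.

Setting both brackets to zero gives the nullclines N_1 + 1.26N_2 = 450 and 1.52N_1 + N_2 = 661.
Substituting N_2 = 661 - 1.52N_1 into the first: N_1(1 - 1.26·1.52) = 450 - 1.26·661.
So N_1* = -383/-0.915 = 418, and then N_2* = 661 - 1.52·418 = 25.1.

N_1* ≈ 418, N_2* ≈ 25.1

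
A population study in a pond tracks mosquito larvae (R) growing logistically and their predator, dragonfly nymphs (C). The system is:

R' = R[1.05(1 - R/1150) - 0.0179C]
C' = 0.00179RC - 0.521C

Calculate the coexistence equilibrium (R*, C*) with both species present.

R* ≈ 291, C* ≈ 43.8

From dC/dt = 0 with C > 0: 0.00179R* = 0.521, so R* = 291.
Substitute into dR/dt = 0: 1.05(1 - 291/1150) = 0.0179C*.
The bracket is 0.747, giving C* = 0.784/0.0179 = 43.8.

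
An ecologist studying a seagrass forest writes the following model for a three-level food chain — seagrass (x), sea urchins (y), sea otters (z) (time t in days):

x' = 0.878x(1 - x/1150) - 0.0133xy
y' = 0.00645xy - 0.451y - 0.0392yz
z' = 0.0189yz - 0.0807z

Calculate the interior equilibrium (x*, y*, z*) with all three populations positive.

From dz/dt = 0: 0.0189y* = 0.0807, so y* = 4.27.
From dx/dt = 0: 0.878(1 - x*/1150) = 0.0133·4.27, giving x* = 1150·(1 - 0.0647) = 1080.
From dy/dt = 0: 0.00645·1080 - 0.451 = 0.0392z*, so z* = 6.49/0.0392 = 165.

x* ≈ 1080, y* ≈ 4.27, z* ≈ 165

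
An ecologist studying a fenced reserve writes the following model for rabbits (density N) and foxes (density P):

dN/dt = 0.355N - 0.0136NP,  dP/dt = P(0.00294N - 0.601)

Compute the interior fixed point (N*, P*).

Set dP/dt = 0 with P > 0: 0.00294N - 0.601 = 0, so N* = 0.601/0.00294 = 204.
Set dN/dt = 0 with N > 0: 0.355 - 0.0136P = 0, so P* = 0.355/0.0136 = 26.1.

N* ≈ 204, P* ≈ 26.1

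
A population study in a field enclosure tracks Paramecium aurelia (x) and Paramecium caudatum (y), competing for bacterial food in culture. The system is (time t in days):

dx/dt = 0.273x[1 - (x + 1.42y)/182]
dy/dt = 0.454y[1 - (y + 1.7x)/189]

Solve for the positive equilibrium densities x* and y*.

x* ≈ 61.1, y* ≈ 85.1

Setting both brackets to zero gives the nullclines x + 1.42y = 182 and 1.7x + y = 189.
Substituting y = 189 - 1.7x into the first: x(1 - 1.42·1.7) = 182 - 1.42·189.
So x* = -86.4/-1.41 = 61.1, and then y* = 189 - 1.7·61.1 = 85.1.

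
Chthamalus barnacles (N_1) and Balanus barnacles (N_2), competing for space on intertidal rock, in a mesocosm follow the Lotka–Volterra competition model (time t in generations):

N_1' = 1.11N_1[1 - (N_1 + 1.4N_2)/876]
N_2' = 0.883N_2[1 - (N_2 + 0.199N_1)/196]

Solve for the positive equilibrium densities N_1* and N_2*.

Setting both brackets to zero gives the nullclines N_1 + 1.4N_2 = 876 and 0.199N_1 + N_2 = 196.
Substituting N_2 = 196 - 0.199N_1 into the first: N_1(1 - 1.4·0.199) = 876 - 1.4·196.
So N_1* = 602/0.721 = 834, and then N_2* = 196 - 0.199·834 = 30.

N_1* ≈ 834, N_2* ≈ 30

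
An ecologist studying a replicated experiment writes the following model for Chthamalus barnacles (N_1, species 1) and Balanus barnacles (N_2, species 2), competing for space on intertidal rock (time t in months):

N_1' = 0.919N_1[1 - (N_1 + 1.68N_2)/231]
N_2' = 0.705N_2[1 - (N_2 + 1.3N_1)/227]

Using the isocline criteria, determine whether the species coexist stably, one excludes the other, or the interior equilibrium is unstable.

unstable coexistence (outcome depends on initial conditions)

Compare the nullcline intercepts: K1/α12 = 231/1.68 = 138 < K2 = 227; K2/α21 = 227/1.3 = 175 < K1 = 231.
Since both are reversed, neither can invade when rare; the interior point is a saddle.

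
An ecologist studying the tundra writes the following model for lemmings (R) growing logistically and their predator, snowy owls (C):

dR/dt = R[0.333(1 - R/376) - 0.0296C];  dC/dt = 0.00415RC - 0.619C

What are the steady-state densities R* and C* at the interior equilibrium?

From dC/dt = 0 with C > 0: 0.00415R* = 0.619, so R* = 149.
Substitute into dR/dt = 0: 0.333(1 - 149/376) = 0.0296C*.
The bracket is 0.603, giving C* = 0.201/0.0296 = 6.79.

R* ≈ 149, C* ≈ 6.79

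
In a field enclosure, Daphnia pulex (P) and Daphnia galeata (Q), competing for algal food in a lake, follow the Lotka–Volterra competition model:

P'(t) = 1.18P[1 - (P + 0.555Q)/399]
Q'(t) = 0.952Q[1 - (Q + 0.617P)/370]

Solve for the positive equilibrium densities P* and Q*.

Setting both brackets to zero gives the nullclines P + 0.555Q = 399 and 0.617P + Q = 370.
Substituting Q = 370 - 0.617P into the first: P(1 - 0.555·0.617) = 399 - 0.555·370.
So P* = 194/0.658 = 294, and then Q* = 370 - 0.617·294 = 188.

P* ≈ 294, Q* ≈ 188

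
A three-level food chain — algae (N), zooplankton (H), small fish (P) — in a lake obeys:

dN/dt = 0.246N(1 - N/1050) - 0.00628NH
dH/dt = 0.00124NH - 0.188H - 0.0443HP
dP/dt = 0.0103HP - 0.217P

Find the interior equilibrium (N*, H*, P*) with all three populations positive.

From dP/dt = 0: 0.0103H* = 0.217, so H* = 21.1.
From dN/dt = 0: 0.246(1 - N*/1050) = 0.00628·21.1, giving N* = 1050·(1 - 0.538) = 485.
From dH/dt = 0: 0.00124·485 - 0.188 = 0.0443P*, so P* = 0.414/0.0443 = 9.34.

N* ≈ 485, H* ≈ 21.1, P* ≈ 9.34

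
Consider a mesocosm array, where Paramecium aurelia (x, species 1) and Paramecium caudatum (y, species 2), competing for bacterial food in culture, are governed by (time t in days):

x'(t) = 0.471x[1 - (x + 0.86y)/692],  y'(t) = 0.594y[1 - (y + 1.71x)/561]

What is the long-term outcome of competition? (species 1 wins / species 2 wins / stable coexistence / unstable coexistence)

Compare the nullcline intercepts: K1/α12 = 692/0.86 = 805 > K2 = 561; K2/α21 = 561/1.71 = 328 < K1 = 692.
Since the inequalities point opposite ways, species 1 can invade but species 2 cannot.

species 1 excludes species 2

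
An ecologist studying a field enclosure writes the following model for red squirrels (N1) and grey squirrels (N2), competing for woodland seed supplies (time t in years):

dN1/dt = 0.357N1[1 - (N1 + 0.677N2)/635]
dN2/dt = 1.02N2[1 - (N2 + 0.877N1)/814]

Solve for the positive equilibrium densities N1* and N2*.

Setting both brackets to zero gives the nullclines N1 + 0.677N2 = 635 and 0.877N1 + N2 = 814.
Substituting N2 = 814 - 0.877N1 into the first: N1(1 - 0.677·0.877) = 635 - 0.677·814.
So N1* = 83.9/0.406 = 207, and then N2* = 814 - 0.877·207 = 633.

N1* ≈ 207, N2* ≈ 633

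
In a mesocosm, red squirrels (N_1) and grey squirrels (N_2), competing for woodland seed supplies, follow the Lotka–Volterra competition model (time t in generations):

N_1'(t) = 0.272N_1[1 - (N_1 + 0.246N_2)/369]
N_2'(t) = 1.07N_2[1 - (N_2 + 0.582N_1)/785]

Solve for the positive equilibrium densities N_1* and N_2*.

N_1* ≈ 205, N_2* ≈ 666

Setting both brackets to zero gives the nullclines N_1 + 0.246N_2 = 369 and 0.582N_1 + N_2 = 785.
Substituting N_2 = 785 - 0.582N_1 into the first: N_1(1 - 0.246·0.582) = 369 - 0.246·785.
So N_1* = 176/0.857 = 205, and then N_2* = 785 - 0.582·205 = 666.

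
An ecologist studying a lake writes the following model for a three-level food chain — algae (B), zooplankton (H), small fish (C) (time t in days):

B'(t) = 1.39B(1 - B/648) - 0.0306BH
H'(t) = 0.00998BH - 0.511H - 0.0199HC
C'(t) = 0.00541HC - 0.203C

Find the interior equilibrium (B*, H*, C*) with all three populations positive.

From dC/dt = 0: 0.00541H* = 0.203, so H* = 37.5.
From dB/dt = 0: 1.39(1 - B*/648) = 0.0306·37.5, giving B* = 648·(1 - 0.826) = 113.
From dH/dt = 0: 0.00998·113 - 0.511 = 0.0199C*, so C* = 0.614/0.0199 = 30.9.

B* ≈ 113, H* ≈ 37.5, C* ≈ 30.9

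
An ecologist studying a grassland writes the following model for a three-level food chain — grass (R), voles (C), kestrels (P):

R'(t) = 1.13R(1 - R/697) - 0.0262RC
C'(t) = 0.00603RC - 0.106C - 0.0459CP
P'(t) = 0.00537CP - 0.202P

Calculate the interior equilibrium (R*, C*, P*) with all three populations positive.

R* ≈ 89.1, C* ≈ 37.6, P* ≈ 9.4

From dP/dt = 0: 0.00537C* = 0.202, so C* = 37.6.
From dR/dt = 0: 1.13(1 - R*/697) = 0.0262·37.6, giving R* = 697·(1 - 0.872) = 89.1.
From dC/dt = 0: 0.00603·89.1 - 0.106 = 0.0459P*, so P* = 0.431/0.0459 = 9.4.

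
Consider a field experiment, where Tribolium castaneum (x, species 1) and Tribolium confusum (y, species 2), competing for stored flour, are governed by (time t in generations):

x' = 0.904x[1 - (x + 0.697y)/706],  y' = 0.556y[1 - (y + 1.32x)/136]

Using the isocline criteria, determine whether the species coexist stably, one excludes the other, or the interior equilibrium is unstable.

species 1 excludes species 2

Compare the nullcline intercepts: K1/α12 = 706/0.697 = 1010 > K2 = 136; K2/α21 = 136/1.32 = 103 < K1 = 706.
Since the inequalities point opposite ways, species 1 can invade but species 2 cannot.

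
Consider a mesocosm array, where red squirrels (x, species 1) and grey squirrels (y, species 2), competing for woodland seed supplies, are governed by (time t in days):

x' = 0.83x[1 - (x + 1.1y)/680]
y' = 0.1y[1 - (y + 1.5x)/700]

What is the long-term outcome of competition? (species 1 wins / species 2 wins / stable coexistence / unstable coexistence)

Compare the nullcline intercepts: K1/α12 = 680/1.1 = 618 < K2 = 700; K2/α21 = 700/1.5 = 467 < K1 = 680.
Since both are reversed, neither can invade when rare; the interior point is a saddle.

unstable coexistence (outcome depends on initial conditions)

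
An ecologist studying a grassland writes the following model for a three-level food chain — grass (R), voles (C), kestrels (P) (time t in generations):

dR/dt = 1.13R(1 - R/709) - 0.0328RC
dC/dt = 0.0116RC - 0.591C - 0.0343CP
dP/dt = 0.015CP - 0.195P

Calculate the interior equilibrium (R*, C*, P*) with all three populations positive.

R* ≈ 441, C* ≈ 13, P* ≈ 132

From dP/dt = 0: 0.015C* = 0.195, so C* = 13.
From dR/dt = 0: 1.13(1 - R*/709) = 0.0328·13, giving R* = 709·(1 - 0.377) = 441.
From dC/dt = 0: 0.0116·441 - 0.591 = 0.0343P*, so P* = 4.53/0.0343 = 132.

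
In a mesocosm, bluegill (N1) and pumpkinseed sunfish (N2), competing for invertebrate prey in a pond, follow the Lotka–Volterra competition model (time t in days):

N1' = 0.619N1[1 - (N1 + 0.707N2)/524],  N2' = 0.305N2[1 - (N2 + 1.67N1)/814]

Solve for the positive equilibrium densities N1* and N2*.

N1* ≈ 285, N2* ≈ 338

Setting both brackets to zero gives the nullclines N1 + 0.707N2 = 524 and 1.67N1 + N2 = 814.
Substituting N2 = 814 - 1.67N1 into the first: N1(1 - 0.707·1.67) = 524 - 0.707·814.
So N1* = -51.5/-0.181 = 285, and then N2* = 814 - 1.67·285 = 338.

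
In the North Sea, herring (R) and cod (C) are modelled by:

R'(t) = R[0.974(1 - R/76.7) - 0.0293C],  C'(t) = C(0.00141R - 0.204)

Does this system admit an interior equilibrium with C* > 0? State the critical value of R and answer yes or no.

The predator equation gives dC/dt > 0 only when R > 0.204/0.00141 = 145.
Without the predator, R → K = 76.7. Since 76.7 < 145, the predator cannot invade.

Threshold R = 145; K < 145, so no, the predator goes extinct.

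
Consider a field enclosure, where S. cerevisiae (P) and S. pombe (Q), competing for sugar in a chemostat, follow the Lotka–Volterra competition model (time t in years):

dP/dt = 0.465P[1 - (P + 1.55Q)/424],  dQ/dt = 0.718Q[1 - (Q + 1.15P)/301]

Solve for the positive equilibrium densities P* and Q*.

Setting both brackets to zero gives the nullclines P + 1.55Q = 424 and 1.15P + Q = 301.
Substituting Q = 301 - 1.15P into the first: P(1 - 1.55·1.15) = 424 - 1.55·301.
So P* = -42.6/-0.782 = 54.4, and then Q* = 301 - 1.15·54.4 = 238.

P* ≈ 54.4, Q* ≈ 238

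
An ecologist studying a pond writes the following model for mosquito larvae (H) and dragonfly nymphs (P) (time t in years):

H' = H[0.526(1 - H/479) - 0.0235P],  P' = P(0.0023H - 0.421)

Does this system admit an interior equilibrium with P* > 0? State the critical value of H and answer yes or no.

Threshold H = 183; K > 183, so yes, the predator persists.

The predator equation gives dP/dt > 0 only when H > 0.421/0.0023 = 183.
Without the predator, H → K = 479. Since 479 > 183, the predator can invade and persist.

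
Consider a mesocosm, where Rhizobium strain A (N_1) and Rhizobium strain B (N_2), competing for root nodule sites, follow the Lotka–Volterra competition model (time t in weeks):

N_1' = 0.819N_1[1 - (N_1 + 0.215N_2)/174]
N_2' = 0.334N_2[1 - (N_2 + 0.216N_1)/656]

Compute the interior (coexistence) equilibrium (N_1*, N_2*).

N_1* ≈ 34.6, N_2* ≈ 649

Setting both brackets to zero gives the nullclines N_1 + 0.215N_2 = 174 and 0.216N_1 + N_2 = 656.
Substituting N_2 = 656 - 0.216N_1 into the first: N_1(1 - 0.215·0.216) = 174 - 0.215·656.
So N_1* = 33/0.954 = 34.6, and then N_2* = 656 - 0.216·34.6 = 649.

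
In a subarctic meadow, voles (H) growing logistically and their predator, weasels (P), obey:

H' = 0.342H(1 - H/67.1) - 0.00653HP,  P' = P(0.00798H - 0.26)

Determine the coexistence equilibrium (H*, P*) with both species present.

H* ≈ 32.6, P* ≈ 26.9

From dP/dt = 0 with P > 0: 0.00798H* = 0.26, so H* = 32.6.
Substitute into dH/dt = 0: 0.342(1 - 32.6/67.1) = 0.00653P*.
The bracket is 0.514, giving P* = 0.176/0.00653 = 26.9.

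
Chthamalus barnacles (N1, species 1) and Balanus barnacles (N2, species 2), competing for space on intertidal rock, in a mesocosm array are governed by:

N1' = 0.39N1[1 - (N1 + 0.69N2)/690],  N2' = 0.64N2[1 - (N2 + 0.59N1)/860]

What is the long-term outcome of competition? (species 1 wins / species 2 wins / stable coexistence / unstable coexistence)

stable coexistence

Compare the nullcline intercepts: K1/α12 = 690/0.69 = 1000 > K2 = 860; K2/α21 = 860/0.59 = 1460 > K1 = 690.
Since both inequalities hold, each species can invade when rare, so the interior equilibrium is stable.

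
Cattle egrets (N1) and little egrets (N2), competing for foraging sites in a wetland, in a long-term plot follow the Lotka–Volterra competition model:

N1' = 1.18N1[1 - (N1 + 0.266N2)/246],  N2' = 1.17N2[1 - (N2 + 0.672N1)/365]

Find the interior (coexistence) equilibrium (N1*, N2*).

N1* ≈ 181, N2* ≈ 243

Setting both brackets to zero gives the nullclines N1 + 0.266N2 = 246 and 0.672N1 + N2 = 365.
Substituting N2 = 365 - 0.672N1 into the first: N1(1 - 0.266·0.672) = 246 - 0.266·365.
So N1* = 149/0.821 = 181, and then N2* = 365 - 0.672·181 = 243.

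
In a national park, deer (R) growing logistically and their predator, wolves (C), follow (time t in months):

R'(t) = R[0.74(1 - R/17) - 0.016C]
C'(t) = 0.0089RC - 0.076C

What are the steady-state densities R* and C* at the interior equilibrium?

From dC/dt = 0 with C > 0: 0.0089R* = 0.076, so R* = 8.54.
Substitute into dR/dt = 0: 0.74(1 - 8.54/17) = 0.016C*.
The bracket is 0.498, giving C* = 0.368/0.016 = 23.

R* ≈ 8.54, C* ≈ 23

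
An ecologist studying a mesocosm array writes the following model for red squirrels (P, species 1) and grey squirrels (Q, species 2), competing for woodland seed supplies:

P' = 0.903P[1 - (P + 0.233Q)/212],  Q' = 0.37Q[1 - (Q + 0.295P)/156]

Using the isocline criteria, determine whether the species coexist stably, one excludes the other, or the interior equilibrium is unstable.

stable coexistence

Compare the nullcline intercepts: K1/α12 = 212/0.233 = 910 > K2 = 156; K2/α21 = 156/0.295 = 529 > K1 = 212.
Since both inequalities hold, each species can invade when rare, so the interior equilibrium is stable.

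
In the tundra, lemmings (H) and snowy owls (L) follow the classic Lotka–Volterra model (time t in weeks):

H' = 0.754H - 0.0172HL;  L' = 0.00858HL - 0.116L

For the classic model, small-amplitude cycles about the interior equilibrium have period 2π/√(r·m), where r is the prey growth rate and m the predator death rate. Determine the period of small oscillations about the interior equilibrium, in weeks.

T ≈ 21.2 weeks

Here r = 0.754 and m = 0.116, so r·m = 0.0875.
ω = √0.0875 = 0.296 per week, hence T = 2π/ω ≈ 21.2 weeks.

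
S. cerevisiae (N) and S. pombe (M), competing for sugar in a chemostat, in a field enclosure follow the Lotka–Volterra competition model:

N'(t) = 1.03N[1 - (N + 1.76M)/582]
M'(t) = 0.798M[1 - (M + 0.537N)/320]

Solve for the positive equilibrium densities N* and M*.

N* ≈ 343, M* ≈ 136

Setting both brackets to zero gives the nullclines N + 1.76M = 582 and 0.537N + M = 320.
Substituting M = 320 - 0.537N into the first: N(1 - 1.76·0.537) = 582 - 1.76·320.
So N* = 18.8/0.0549 = 343, and then M* = 320 - 0.537·343 = 136.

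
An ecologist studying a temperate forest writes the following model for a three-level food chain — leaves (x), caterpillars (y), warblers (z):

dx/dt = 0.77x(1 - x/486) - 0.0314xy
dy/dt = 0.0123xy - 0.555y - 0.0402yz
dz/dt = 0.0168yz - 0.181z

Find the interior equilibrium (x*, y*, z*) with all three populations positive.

x* ≈ 272, y* ≈ 10.8, z* ≈ 69.6

From dz/dt = 0: 0.0168y* = 0.181, so y* = 10.8.
From dx/dt = 0: 0.77(1 - x*/486) = 0.0314·10.8, giving x* = 486·(1 - 0.439) = 272.
From dy/dt = 0: 0.0123·272 - 0.555 = 0.0402z*, so z* = 2.8/0.0402 = 69.6.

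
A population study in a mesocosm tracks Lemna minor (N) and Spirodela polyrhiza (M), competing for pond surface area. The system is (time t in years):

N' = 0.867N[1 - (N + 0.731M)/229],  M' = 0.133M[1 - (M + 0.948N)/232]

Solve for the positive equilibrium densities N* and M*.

N* ≈ 194, M* ≈ 48.6

Setting both brackets to zero gives the nullclines N + 0.731M = 229 and 0.948N + M = 232.
Substituting M = 232 - 0.948N into the first: N(1 - 0.731·0.948) = 229 - 0.731·232.
So N* = 59.4/0.307 = 194, and then M* = 232 - 0.948·194 = 48.6.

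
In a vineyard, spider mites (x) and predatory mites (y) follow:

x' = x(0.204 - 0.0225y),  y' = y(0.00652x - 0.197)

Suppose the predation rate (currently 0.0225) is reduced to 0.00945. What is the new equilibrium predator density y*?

y* ≈ 21.6

At the interior fixed point, setting dx/dt = 0 with x > 0 fixes y* = (prey growth rate)/(xy coefficient) — independent of the other coefficients.
With the change, y* = 0.204/0.00945 = 21.6; it rises from 9.07.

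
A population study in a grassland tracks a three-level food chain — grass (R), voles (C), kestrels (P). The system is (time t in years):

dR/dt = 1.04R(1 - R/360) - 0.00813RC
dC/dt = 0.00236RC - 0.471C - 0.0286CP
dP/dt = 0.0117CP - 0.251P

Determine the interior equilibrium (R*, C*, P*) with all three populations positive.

R* ≈ 300, C* ≈ 21.5, P* ≈ 8.26

From dP/dt = 0: 0.0117C* = 0.251, so C* = 21.5.
From dR/dt = 0: 1.04(1 - R*/360) = 0.00813·21.5, giving R* = 360·(1 - 0.168) = 300.
From dC/dt = 0: 0.00236·300 - 0.471 = 0.0286P*, so P* = 0.236/0.0286 = 8.26.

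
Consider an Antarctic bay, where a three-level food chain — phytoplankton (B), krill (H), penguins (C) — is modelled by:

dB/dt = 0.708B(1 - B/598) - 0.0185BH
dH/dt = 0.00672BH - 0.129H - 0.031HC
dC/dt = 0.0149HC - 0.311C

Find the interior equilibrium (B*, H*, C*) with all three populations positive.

From dC/dt = 0: 0.0149H* = 0.311, so H* = 20.9.
From dB/dt = 0: 0.708(1 - B*/598) = 0.0185·20.9, giving B* = 598·(1 - 0.545) = 272.
From dH/dt = 0: 0.00672·272 - 0.129 = 0.031C*, so C* = 1.7/0.031 = 54.8.

B* ≈ 272, H* ≈ 20.9, C* ≈ 54.8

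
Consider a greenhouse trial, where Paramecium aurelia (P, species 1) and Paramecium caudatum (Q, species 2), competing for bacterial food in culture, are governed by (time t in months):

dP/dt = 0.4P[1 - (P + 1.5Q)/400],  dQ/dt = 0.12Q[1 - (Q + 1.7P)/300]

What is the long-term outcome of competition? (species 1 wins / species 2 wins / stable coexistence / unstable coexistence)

unstable coexistence (outcome depends on initial conditions)

Compare the nullcline intercepts: K1/α12 = 400/1.5 = 267 < K2 = 300; K2/α21 = 300/1.7 = 176 < K1 = 400.
Since both are reversed, neither can invade when rare; the interior point is a saddle.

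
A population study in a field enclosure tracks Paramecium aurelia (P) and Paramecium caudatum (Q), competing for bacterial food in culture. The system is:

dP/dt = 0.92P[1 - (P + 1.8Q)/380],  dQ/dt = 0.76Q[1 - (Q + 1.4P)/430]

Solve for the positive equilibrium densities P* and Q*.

P* ≈ 259, Q* ≈ 67.1

Setting both brackets to zero gives the nullclines P + 1.8Q = 380 and 1.4P + Q = 430.
Substituting Q = 430 - 1.4P into the first: P(1 - 1.8·1.4) = 380 - 1.8·430.
So P* = -394/-1.52 = 259, and then Q* = 430 - 1.4·259 = 67.1.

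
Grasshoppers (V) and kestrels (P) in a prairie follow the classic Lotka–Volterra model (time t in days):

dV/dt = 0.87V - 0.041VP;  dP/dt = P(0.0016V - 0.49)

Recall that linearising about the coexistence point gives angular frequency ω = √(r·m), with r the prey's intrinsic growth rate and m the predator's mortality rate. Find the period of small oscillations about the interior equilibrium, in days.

T ≈ 9.62 days

Here r = 0.87 and m = 0.49, so r·m = 0.426.
ω = √0.426 = 0.653 per day, hence T = 2π/ω ≈ 9.62 days.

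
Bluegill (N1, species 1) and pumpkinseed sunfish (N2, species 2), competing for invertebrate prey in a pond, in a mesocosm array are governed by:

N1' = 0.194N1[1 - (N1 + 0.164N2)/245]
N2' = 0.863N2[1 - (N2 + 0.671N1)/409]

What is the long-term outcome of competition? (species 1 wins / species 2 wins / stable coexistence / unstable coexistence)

stable coexistence

Compare the nullcline intercepts: K1/α12 = 245/0.164 = 1490 > K2 = 409; K2/α21 = 409/0.671 = 610 > K1 = 245.
Since both inequalities hold, each species can invade when rare, so the interior equilibrium is stable.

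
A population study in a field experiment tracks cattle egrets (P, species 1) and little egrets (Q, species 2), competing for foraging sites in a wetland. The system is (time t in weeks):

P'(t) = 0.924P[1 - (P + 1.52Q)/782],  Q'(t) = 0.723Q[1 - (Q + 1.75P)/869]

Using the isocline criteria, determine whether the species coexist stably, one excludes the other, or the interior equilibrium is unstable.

unstable coexistence (outcome depends on initial conditions)

Compare the nullcline intercepts: K1/α12 = 782/1.52 = 514 < K2 = 869; K2/α21 = 869/1.75 = 497 < K1 = 782.
Since both are reversed, neither can invade when rare; the interior point is a saddle.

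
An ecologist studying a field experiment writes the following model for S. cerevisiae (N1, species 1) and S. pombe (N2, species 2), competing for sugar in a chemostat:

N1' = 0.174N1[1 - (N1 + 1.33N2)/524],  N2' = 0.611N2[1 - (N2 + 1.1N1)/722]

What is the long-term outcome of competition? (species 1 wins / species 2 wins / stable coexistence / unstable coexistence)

species 2 excludes species 1

Compare the nullcline intercepts: K1/α12 = 524/1.33 = 394 < K2 = 722; K2/α21 = 722/1.1 = 656 > K1 = 524.
Since the inequalities point opposite ways, species 2 can invade but species 1 cannot.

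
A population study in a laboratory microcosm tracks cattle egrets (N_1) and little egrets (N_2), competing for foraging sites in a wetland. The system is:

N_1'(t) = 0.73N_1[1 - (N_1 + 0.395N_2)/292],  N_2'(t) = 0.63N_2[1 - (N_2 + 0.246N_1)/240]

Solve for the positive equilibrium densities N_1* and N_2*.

Setting both brackets to zero gives the nullclines N_1 + 0.395N_2 = 292 and 0.246N_1 + N_2 = 240.
Substituting N_2 = 240 - 0.246N_1 into the first: N_1(1 - 0.395·0.246) = 292 - 0.395·240.
So N_1* = 197/0.903 = 218, and then N_2* = 240 - 0.246·218 = 186.

N_1* ≈ 218, N_2* ≈ 186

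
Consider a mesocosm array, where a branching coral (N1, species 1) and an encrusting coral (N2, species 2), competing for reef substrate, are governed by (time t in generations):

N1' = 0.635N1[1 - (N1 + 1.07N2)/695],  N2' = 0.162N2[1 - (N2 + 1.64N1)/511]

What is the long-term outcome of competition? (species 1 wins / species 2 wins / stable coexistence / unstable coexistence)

Compare the nullcline intercepts: K1/α12 = 695/1.07 = 650 > K2 = 511; K2/α21 = 511/1.64 = 312 < K1 = 695.
Since the inequalities point opposite ways, species 1 can invade but species 2 cannot.

species 1 excludes species 2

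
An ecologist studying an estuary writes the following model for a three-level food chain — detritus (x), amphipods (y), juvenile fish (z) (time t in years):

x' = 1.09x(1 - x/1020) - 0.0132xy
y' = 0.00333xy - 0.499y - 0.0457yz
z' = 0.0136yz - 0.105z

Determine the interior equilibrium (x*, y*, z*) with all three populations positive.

From dz/dt = 0: 0.0136y* = 0.105, so y* = 7.72.
From dx/dt = 0: 1.09(1 - x*/1020) = 0.0132·7.72, giving x* = 1020·(1 - 0.0935) = 925.
From dy/dt = 0: 0.00333·925 - 0.499 = 0.0457z*, so z* = 2.58/0.0457 = 56.5.

x* ≈ 925, y* ≈ 7.72, z* ≈ 56.5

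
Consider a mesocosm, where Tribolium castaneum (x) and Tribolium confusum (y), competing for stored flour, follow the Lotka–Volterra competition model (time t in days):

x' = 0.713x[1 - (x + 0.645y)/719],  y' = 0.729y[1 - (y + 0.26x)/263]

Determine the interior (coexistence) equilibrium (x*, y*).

Setting both brackets to zero gives the nullclines x + 0.645y = 719 and 0.26x + y = 263.
Substituting y = 263 - 0.26x into the first: x(1 - 0.645·0.26) = 719 - 0.645·263.
So x* = 549/0.832 = 660, and then y* = 263 - 0.26·660 = 91.4.

x* ≈ 660, y* ≈ 91.4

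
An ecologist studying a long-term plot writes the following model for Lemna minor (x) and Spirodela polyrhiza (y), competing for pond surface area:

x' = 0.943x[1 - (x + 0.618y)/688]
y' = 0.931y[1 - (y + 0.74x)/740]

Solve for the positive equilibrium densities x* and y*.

Setting both brackets to zero gives the nullclines x + 0.618y = 688 and 0.74x + y = 740.
Substituting y = 740 - 0.74x into the first: x(1 - 0.618·0.74) = 688 - 0.618·740.
So x* = 231/0.543 = 425, and then y* = 740 - 0.74·425 = 425.

x* ≈ 425, y* ≈ 425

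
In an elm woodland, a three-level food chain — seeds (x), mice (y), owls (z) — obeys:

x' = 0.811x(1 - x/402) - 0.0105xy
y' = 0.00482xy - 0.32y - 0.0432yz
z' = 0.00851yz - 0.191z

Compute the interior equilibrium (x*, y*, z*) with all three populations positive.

x* ≈ 285, y* ≈ 22.4, z* ≈ 24.4

From dz/dt = 0: 0.00851y* = 0.191, so y* = 22.4.
From dx/dt = 0: 0.811(1 - x*/402) = 0.0105·22.4, giving x* = 402·(1 - 0.291) = 285.
From dy/dt = 0: 0.00482·285 - 0.32 = 0.0432z*, so z* = 1.05/0.0432 = 24.4.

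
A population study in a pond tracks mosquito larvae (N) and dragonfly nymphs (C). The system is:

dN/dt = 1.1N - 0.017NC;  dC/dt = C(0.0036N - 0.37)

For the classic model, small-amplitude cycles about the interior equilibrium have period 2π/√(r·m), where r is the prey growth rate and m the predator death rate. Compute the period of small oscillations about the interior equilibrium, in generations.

T ≈ 9.85 generations

Here r = 1.1 and m = 0.37, so r·m = 0.407.
ω = √0.407 = 0.638 per generation, hence T = 2π/ω ≈ 9.85 generations.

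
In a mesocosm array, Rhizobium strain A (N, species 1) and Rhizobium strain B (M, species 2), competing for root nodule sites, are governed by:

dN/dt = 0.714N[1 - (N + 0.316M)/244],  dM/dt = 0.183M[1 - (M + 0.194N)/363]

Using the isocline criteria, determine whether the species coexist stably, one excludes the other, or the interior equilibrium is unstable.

Compare the nullcline intercepts: K1/α12 = 244/0.316 = 772 > K2 = 363; K2/α21 = 363/0.194 = 1870 > K1 = 244.
Since both inequalities hold, each species can invade when rare, so the interior equilibrium is stable.

stable coexistence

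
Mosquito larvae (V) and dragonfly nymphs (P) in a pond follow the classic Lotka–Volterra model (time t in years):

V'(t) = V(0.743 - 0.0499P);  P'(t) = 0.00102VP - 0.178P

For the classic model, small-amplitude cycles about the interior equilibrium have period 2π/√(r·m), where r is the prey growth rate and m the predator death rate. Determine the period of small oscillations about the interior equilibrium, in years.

Here r = 0.743 and m = 0.178, so r·m = 0.132.
ω = √0.132 = 0.364 per year, hence T = 2π/ω ≈ 17.3 years.

T ≈ 17.3 years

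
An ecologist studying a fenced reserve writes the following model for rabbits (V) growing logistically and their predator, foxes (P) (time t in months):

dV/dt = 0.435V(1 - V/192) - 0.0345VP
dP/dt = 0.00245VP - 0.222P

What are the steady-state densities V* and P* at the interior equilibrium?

From dP/dt = 0 with P > 0: 0.00245V* = 0.222, so V* = 90.6.
Substitute into dV/dt = 0: 0.435(1 - 90.6/192) = 0.0345P*.
The bracket is 0.528, giving P* = 0.23/0.0345 = 6.66.

V* ≈ 90.6, P* ≈ 6.66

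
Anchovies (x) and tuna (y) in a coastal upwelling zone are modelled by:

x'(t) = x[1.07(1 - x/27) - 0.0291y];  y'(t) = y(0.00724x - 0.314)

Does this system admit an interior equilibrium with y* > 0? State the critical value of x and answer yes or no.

Threshold x = 43.4; K < 43.4, so no, the predator goes extinct.

The predator equation gives dy/dt > 0 only when x > 0.314/0.00724 = 43.4.
Without the predator, x → K = 27. Since 27 < 43.4, the predator cannot invade.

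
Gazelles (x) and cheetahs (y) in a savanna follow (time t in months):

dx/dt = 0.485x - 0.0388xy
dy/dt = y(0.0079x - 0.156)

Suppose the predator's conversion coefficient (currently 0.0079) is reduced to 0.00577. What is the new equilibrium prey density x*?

x* ≈ 27

At the interior fixed point, setting dy/dt = 0 with y > 0 fixes x* = (predator death rate)/(xy coefficient) — independent of the other coefficients.
With the change, x* = 0.156/0.00577 = 27; it rises from 19.7.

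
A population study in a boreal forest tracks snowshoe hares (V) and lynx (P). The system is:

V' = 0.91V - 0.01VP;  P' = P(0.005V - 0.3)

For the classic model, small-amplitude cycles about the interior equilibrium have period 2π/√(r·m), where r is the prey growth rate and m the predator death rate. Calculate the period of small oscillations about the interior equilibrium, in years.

Here r = 0.91 and m = 0.3, so r·m = 0.273.
ω = √0.273 = 0.522 per year, hence T = 2π/ω ≈ 12 years.

T ≈ 12 years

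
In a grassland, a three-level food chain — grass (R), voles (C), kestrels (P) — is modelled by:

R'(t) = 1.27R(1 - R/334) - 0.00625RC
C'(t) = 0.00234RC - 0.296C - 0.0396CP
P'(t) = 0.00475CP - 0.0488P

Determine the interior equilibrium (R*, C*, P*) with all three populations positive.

From dP/dt = 0: 0.00475C* = 0.0488, so C* = 10.3.
From dR/dt = 0: 1.27(1 - R*/334) = 0.00625·10.3, giving R* = 334·(1 - 0.0506) = 317.
From dC/dt = 0: 0.00234·317 - 0.296 = 0.0396P*, so P* = 0.446/0.0396 = 11.3.

R* ≈ 317, C* ≈ 10.3, P* ≈ 11.3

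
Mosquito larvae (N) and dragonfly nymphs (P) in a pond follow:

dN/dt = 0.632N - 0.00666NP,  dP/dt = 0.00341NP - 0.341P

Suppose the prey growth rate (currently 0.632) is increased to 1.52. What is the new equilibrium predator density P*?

At the interior fixed point, setting dN/dt = 0 with N > 0 fixes P* = (prey growth rate)/(NP coefficient) — independent of the other coefficients.
With the change, P* = 1.52/0.00666 = 228; it rises from 94.9.

P* ≈ 228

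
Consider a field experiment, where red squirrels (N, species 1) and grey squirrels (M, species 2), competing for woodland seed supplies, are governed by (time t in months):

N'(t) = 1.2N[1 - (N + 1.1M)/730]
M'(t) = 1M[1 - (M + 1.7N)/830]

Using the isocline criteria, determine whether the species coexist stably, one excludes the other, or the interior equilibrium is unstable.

unstable coexistence (outcome depends on initial conditions)

Compare the nullcline intercepts: K1/α12 = 730/1.1 = 664 < K2 = 830; K2/α21 = 830/1.7 = 488 < K1 = 730.
Since both are reversed, neither can invade when rare; the interior point is a saddle.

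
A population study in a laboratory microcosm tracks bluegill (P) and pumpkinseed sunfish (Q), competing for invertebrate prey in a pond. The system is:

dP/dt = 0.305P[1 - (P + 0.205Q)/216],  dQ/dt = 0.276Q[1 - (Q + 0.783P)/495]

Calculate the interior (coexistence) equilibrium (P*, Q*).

P* ≈ 136, Q* ≈ 388

Setting both brackets to zero gives the nullclines P + 0.205Q = 216 and 0.783P + Q = 495.
Substituting Q = 495 - 0.783P into the first: P(1 - 0.205·0.783) = 216 - 0.205·495.
So P* = 115/0.839 = 136, and then Q* = 495 - 0.783·136 = 388.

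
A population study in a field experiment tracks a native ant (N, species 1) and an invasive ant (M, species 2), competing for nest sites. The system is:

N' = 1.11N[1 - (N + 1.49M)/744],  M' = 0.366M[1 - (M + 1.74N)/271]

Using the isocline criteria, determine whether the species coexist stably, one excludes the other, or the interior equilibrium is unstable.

Compare the nullcline intercepts: K1/α12 = 744/1.49 = 499 > K2 = 271; K2/α21 = 271/1.74 = 156 < K1 = 744.
Since the inequalities point opposite ways, species 1 can invade but species 2 cannot.

species 1 excludes species 2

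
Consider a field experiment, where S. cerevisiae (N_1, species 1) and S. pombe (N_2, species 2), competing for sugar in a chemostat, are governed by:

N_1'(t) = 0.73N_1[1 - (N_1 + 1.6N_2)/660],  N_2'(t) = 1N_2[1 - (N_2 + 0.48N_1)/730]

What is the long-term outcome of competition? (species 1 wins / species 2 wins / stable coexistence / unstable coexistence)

species 2 excludes species 1

Compare the nullcline intercepts: K1/α12 = 660/1.6 = 412 < K2 = 730; K2/α21 = 730/0.48 = 1520 > K1 = 660.
Since the inequalities point opposite ways, species 2 can invade but species 1 cannot.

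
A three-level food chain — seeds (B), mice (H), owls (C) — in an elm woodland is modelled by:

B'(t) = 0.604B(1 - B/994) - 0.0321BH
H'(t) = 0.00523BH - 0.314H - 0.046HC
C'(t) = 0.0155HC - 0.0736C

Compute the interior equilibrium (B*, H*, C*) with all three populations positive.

From dC/dt = 0: 0.0155H* = 0.0736, so H* = 4.75.
From dB/dt = 0: 0.604(1 - B*/994) = 0.0321·4.75, giving B* = 994·(1 - 0.252) = 743.
From dH/dt = 0: 0.00523·743 - 0.314 = 0.046C*, so C* = 3.57/0.046 = 77.7.

B* ≈ 743, H* ≈ 4.75, C* ≈ 77.7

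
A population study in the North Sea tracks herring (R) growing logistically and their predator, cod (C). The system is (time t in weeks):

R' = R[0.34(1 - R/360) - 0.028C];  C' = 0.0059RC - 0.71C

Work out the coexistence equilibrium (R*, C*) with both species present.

R* ≈ 120, C* ≈ 8.08

From dC/dt = 0 with C > 0: 0.0059R* = 0.71, so R* = 120.
Substitute into dR/dt = 0: 0.34(1 - 120/360) = 0.028C*.
The bracket is 0.666, giving C* = 0.226/0.028 = 8.08.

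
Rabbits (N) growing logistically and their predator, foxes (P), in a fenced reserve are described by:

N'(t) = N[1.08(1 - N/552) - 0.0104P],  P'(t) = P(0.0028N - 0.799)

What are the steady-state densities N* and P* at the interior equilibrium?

From dP/dt = 0 with P > 0: 0.0028N* = 0.799, so N* = 285.
Substitute into dN/dt = 0: 1.08(1 - 285/552) = 0.0104P*.
The bracket is 0.483, giving P* = 0.522/0.0104 = 50.2.

N* ≈ 285, P* ≈ 50.2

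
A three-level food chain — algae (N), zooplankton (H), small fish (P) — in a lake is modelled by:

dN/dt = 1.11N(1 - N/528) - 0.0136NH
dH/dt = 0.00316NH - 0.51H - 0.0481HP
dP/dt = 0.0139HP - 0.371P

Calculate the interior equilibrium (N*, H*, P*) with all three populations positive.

N* ≈ 355, H* ≈ 26.7, P* ≈ 12.7

From dP/dt = 0: 0.0139H* = 0.371, so H* = 26.7.
From dN/dt = 0: 1.11(1 - N*/528) = 0.0136·26.7, giving N* = 528·(1 - 0.327) = 355.
From dH/dt = 0: 0.00316·355 - 0.51 = 0.0481P*, so P* = 0.613/0.0481 = 12.7.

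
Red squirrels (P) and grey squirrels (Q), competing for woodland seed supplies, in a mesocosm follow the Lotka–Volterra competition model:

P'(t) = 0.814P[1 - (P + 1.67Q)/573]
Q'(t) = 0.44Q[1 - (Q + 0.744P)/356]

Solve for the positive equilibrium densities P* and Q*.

Setting both brackets to zero gives the nullclines P + 1.67Q = 573 and 0.744P + Q = 356.
Substituting Q = 356 - 0.744P into the first: P(1 - 1.67·0.744) = 573 - 1.67·356.
So P* = -21.5/-0.242 = 88.7, and then Q* = 356 - 0.744·88.7 = 290.

P* ≈ 88.7, Q* ≈ 290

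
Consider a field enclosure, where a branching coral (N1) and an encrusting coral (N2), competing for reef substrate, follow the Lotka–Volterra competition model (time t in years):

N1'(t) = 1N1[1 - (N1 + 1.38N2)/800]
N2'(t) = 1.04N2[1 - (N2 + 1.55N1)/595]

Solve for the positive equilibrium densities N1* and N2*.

Setting both brackets to zero gives the nullclines N1 + 1.38N2 = 800 and 1.55N1 + N2 = 595.
Substituting N2 = 595 - 1.55N1 into the first: N1(1 - 1.38·1.55) = 800 - 1.38·595.
So N1* = -21.1/-1.14 = 18.5, and then N2* = 595 - 1.55·18.5 = 566.

N1* ≈ 18.5, N2* ≈ 566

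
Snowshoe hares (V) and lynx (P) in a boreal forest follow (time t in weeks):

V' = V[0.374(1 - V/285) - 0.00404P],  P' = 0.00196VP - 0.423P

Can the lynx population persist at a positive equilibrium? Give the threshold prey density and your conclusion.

The predator equation gives dP/dt > 0 only when V > 0.423/0.00196 = 216.
Without the predator, V → K = 285. Since 285 > 216, the predator can invade and persist.

Threshold V = 216; K > 216, so yes, the predator persists.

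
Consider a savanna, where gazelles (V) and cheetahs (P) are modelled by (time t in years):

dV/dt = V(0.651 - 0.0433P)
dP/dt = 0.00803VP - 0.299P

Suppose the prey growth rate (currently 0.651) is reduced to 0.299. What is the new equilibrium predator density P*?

P* ≈ 6.91

At the interior fixed point, setting dV/dt = 0 with V > 0 fixes P* = (prey growth rate)/(VP coefficient) — independent of the other coefficients.
With the change, P* = 0.299/0.0433 = 6.91; it falls from 15.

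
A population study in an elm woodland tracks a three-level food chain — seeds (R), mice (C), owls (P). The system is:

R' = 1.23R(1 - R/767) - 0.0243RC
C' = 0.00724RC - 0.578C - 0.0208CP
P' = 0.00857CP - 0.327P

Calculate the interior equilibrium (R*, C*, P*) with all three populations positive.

R* ≈ 189, C* ≈ 38.2, P* ≈ 37.9

From dP/dt = 0: 0.00857C* = 0.327, so C* = 38.2.
From dR/dt = 0: 1.23(1 - R*/767) = 0.0243·38.2, giving R* = 767·(1 - 0.754) = 189.
From dC/dt = 0: 0.00724·189 - 0.578 = 0.0208P*, so P* = 0.789/0.0208 = 37.9.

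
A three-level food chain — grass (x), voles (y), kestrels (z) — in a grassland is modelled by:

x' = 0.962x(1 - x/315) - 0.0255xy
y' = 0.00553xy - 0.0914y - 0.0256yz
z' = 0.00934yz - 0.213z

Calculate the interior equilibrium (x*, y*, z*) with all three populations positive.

From dz/dt = 0: 0.00934y* = 0.213, so y* = 22.8.
From dx/dt = 0: 0.962(1 - x*/315) = 0.0255·22.8, giving x* = 315·(1 - 0.605) = 125.
From dy/dt = 0: 0.00553·125 - 0.0914 = 0.0256z*, so z* = 0.598/0.0256 = 23.3.

x* ≈ 125, y* ≈ 22.8, z* ≈ 23.3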